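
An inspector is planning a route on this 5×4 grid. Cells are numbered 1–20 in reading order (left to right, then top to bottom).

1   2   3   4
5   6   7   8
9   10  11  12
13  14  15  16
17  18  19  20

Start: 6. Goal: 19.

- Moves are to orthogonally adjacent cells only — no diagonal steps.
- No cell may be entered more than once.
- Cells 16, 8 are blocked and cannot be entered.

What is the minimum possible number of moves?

The Manhattan distance from 6 to 19 is |2−5| + |2−3| = 4, so at least 4 moves are needed.
A route of 4 moves achieves this: 6 → 10 → 14 → 18 → 19.
Since 4 matches the lower bound, it is optimal.

4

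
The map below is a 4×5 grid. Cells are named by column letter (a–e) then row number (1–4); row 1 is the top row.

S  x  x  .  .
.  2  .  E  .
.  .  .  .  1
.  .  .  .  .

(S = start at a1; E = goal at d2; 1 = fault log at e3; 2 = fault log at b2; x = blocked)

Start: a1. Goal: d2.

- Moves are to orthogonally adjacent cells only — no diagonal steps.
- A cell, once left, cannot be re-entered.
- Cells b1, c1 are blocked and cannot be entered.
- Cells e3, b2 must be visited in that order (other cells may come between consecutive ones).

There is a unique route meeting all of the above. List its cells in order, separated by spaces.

a1 a2 a3 a4 b4 c4 d4 e4 e3 d3 c3 b3 b2 c2 d2

The waypoints must appear in the order e3, b2, with no cell reused.
Route from a1: down 3 to a4, right 4 to e4, up 1 to e3, left 3 to b3, up 1 to b2, right 2 to d2 — 14 moves in all.
Check: order respected (1 at step 8, 2 at step 12).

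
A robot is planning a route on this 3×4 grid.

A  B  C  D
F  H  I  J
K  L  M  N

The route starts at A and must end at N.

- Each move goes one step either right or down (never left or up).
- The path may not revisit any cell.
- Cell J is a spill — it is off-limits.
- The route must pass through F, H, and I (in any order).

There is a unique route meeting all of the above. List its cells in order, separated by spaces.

A F H I M N

Moves only go right or down, so the column and row indices never decrease.
Route from A: down to F, 2× right (reaching I), down to M, right to N — 5 moves in all.
Check: all required cells visited.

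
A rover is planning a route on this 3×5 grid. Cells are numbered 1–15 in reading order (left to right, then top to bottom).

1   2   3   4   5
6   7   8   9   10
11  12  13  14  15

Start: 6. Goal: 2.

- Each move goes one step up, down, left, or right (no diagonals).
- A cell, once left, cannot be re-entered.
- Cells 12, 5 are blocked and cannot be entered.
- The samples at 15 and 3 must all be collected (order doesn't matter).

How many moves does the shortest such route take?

Any route passes through 15 and 3 in some order between 6 and 2. Summing Manhattan distances along each leg and taking the cheapest ordering (6 → 15 → 3 → 2) gives a lower bound of 5 + 4 + 1 = 10 moves.
A route of 10 moves achieves this: 6 → 7 → 8 → 13 → 14 → 15 → 10 → 9 → 4 → 3 → 2.
Since 10 matches the lower bound, it is optimal.

10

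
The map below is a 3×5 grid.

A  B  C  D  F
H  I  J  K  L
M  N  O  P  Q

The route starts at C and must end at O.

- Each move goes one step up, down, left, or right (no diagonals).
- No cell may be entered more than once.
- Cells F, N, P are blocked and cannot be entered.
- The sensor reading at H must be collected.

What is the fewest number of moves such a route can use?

Any route passes through H somewhere between C and O. Summing Manhattan distances along the two legs (C → H → O) gives a lower bound of 3 + 3 = 6 moves.
A route of 6 moves achieves this: C → B → A → H → I → J → O.
Since 6 matches the lower bound, it is optimal.

6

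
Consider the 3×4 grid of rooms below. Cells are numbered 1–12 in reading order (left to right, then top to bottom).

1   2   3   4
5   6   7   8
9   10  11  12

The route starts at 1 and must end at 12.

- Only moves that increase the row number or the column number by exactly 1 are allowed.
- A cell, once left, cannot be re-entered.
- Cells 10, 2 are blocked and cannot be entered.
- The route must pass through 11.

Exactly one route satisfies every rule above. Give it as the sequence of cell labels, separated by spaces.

1 5 6 7 11 12

Moves only go right or down, so the column and row indices never decrease.
Route from 1: down 1 to 5, right 2 to 7, down 1 to 11, right 1 to 12 — 5 moves in all.
Check: all required cells visited.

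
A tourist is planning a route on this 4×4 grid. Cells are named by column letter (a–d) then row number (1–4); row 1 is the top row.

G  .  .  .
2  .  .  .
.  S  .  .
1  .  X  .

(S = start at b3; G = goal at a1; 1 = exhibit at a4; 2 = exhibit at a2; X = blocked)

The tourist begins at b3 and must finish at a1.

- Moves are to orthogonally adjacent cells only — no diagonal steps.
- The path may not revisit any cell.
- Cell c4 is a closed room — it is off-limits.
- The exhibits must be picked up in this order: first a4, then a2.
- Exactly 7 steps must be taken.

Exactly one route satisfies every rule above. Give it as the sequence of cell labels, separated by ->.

The waypoints must appear in the order a4, a2, with no cell reused.
Route from b3: down to b4, left to a4, 2× up (reaching a2), right to b2, up to b1, left to a1 — 7 moves in all.
Check: order respected (1 at step 2, 2 at step 4); 7 moves as required.

b3 -> b4 -> a4 -> a3 -> a2 -> b2 -> b1 -> a1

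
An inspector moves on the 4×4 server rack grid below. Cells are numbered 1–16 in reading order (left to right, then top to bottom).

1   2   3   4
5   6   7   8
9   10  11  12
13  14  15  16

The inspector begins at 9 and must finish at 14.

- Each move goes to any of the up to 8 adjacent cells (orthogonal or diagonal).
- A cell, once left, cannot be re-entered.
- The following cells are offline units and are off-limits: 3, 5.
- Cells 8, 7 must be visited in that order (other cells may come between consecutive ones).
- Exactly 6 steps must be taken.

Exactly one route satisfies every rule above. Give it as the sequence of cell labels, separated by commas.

The waypoints must appear in the order 8, 7, with no cell reused.
Route from 9: up-right 1 to 6, down-right 1 to 11, up-right 1 to 8, left 1 to 7, down-left 1 to 10, down 1 to 14 — 6 moves in all.
Check: order respected (8 at step 3, 7 at step 4); 6 moves as required.

9, 6, 11, 8, 7, 10, 14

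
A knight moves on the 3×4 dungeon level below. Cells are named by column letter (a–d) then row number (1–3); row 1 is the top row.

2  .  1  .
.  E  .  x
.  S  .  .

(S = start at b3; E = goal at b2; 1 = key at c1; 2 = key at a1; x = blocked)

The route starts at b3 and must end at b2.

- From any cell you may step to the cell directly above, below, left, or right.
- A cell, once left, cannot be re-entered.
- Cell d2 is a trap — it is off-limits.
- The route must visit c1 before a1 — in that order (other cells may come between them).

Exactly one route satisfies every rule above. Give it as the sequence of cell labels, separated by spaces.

The waypoints must appear in the order c1, a1, with no cell reused.
Route from b3: right to c3, 2× up (reaching c1), 2× left (reaching a1), down to a2, right to b2 — 7 moves in all.
Check: order respected (1 at step 3, 2 at step 5).

b3 c3 c2 c1 b1 a1 a2 b2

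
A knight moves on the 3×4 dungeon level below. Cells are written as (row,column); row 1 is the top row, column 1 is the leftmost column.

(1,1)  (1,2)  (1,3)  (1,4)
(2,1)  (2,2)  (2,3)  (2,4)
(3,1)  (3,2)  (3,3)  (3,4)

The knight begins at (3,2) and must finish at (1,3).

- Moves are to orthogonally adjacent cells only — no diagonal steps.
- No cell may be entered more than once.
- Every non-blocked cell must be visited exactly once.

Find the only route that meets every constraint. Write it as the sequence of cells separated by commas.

Need to visit all 12 open cells exactly once, starting at (3,2) and ending at (1,3).
Cell (3,4) has only two open neighbours ((2,4) and (3,3)), so the path must pass straight through it: one of those is the cell it's entered from and the other is where it exits.
Route from (3,2): left to (3,1), 2× up (reaching (1,1)), right to (1,2), down to (2,2), right to (2,3), down to (3,3), right to (3,4), 2× up (reaching (1,4)), left to (1,3) — 11 moves in all.
Check: all 12 open cells covered.

(3,2), (3,1), (2,1), (1,1), (1,2), (2,2), (2,3), (3,3), (3,4), (2,4), (1,4), (1,3)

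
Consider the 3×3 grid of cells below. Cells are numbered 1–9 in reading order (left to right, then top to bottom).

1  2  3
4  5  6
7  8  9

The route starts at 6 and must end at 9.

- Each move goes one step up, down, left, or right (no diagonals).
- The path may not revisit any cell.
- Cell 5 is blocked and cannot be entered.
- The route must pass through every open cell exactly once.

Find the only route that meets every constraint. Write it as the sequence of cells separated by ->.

6 -> 3 -> 2 -> 1 -> 4 -> 7 -> 8 -> 9

Need to visit all 8 open cells exactly once, starting at 6 and ending at 9.
Cell 1 has only two open neighbours (4 and 2), so the path must pass straight through it: one of those is the cell it's entered from and the other is where it exits.
Route from 6: up 1 to 3, left 2 to 1, down 2 to 7, right 2 to 9 — 7 moves in all.
Check: all 8 open cells covered.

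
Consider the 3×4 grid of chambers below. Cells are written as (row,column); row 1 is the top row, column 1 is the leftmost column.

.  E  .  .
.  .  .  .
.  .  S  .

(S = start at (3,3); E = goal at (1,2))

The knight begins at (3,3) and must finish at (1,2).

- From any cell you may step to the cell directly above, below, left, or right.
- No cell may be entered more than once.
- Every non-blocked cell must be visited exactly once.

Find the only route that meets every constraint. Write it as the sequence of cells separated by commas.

Need to visit all 12 open cells exactly once, starting at (3,3) and ending at (1,2).
Route from (3,3): right 1 to (3,4), up 2 to (1,4), left 1 to (1,3), down 1 to (2,3), left 1 to (2,2), down 1 to (3,2), left 1 to (3,1), up 2 to (1,1), right 1 to (1,2) — 11 moves in all.
Check: all 12 open cells covered.

(3,3), (3,4), (2,4), (1,4), (1,3), (2,3), (2,2), (3,2), (3,1), (2,1), (1,1), (1,2)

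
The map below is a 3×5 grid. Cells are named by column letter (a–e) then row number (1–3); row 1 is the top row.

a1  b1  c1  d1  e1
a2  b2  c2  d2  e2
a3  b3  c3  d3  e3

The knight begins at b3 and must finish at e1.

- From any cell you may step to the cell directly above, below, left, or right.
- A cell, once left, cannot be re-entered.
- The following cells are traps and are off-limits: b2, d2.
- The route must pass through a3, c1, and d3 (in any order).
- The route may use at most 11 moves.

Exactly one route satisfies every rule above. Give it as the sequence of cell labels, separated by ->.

The budget equals the shortest possible length, so every move has to be on a shortest route through the required cells.
Route from b3: left to a3, 2× up (reaching a1), 2× right (reaching c1), 2× down (reaching c3), 2× right (reaching e3), 2× up (reaching e1) — 11 moves in all.
Check: all required cells visited; 11 ≤ 11 moves.

b3 -> a3 -> a2 -> a1 -> b1 -> c1 -> c2 -> c3 -> d3 -> e3 -> e2 -> e1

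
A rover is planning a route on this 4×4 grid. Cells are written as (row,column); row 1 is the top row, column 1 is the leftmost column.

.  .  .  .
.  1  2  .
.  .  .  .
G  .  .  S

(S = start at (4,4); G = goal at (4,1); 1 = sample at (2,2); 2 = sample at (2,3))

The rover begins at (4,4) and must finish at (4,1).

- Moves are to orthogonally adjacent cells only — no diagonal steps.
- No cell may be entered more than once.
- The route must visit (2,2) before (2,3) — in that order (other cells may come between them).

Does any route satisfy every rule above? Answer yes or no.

yes

One route that works: (4,4) → (3,4) → (2,4) → (1,4) → (1,3) → (1,2) → (2,2) → (2,3) → (3,3) → (4,3) → (4,2) → (4,1).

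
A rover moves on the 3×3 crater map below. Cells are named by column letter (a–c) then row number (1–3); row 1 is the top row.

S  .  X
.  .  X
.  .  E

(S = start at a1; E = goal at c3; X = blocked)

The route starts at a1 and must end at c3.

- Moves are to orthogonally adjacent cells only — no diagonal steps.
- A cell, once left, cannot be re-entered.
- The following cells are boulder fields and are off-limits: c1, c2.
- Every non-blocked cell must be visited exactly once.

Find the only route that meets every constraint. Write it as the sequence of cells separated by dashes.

a1 - b1 - b2 - a2 - a3 - b3 - c3

Need to visit all 7 open cells exactly once, starting at a1 and ending at c3.
Cell b1 has only two open neighbours (b2 and a1), so the path must pass straight through it: one of those is the cell it's entered from and the other is where it exits.
Route from a1: right to b1, down to b2, left to a2, down to a3, 2× right (reaching c3) — 6 moves in all.
Check: all 7 open cells covered.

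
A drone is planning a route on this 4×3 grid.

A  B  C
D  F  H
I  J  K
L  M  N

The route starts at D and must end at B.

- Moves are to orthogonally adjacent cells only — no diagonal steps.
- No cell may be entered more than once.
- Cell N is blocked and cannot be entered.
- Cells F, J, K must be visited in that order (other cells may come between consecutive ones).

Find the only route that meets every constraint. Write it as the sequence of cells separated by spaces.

D F J K H C B

The waypoints must appear in the order F, J, K, with no cell reused.
Route from D: right 1 to F, down 1 to J, right 1 to K, up 2 to C, left 1 to B — 6 moves in all.
Check: order respected (F at step 1, J at step 2, K at step 3).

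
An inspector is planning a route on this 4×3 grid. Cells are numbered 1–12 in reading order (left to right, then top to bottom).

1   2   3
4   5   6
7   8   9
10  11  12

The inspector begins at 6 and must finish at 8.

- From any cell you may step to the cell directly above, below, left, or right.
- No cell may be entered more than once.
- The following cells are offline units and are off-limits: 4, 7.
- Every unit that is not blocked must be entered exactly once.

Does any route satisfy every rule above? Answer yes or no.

no

Cell 1 has only one open neighbour but is neither the start nor the goal, so a Hamiltonian route would have to both enter and leave it through the same neighbour — impossible without revisiting.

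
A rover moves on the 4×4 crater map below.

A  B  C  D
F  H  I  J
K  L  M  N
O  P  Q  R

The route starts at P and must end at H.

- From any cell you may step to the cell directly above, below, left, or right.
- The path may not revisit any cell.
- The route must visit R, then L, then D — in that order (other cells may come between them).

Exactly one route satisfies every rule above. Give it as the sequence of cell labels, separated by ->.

The waypoints must appear in the order R, L, D, with no cell reused.
Route from P: 2× right (reaching R), up to N, 3× left (reaching K), 2× up (reaching A), 3× right (reaching D), down to J, 2× left (reaching H) — 14 moves in all.
Check: order respected (R at step 2, L at step 5, D at step 11).

P -> Q -> R -> N -> M -> L -> K -> F -> A -> B -> C -> D -> J -> I -> H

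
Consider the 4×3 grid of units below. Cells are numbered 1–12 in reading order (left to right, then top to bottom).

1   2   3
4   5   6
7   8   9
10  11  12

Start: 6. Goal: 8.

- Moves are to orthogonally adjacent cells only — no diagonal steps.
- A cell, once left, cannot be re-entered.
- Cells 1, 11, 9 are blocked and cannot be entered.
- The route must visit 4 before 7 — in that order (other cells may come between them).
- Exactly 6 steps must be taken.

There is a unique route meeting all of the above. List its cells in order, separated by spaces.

6 3 2 5 4 7 8

The waypoints must appear in the order 4, 7, with no cell reused.
Route from 6: up to 3, left to 2, down to 5, left to 4, down to 7, right to 8 — 6 moves in all.
Check: order respected (4 at step 4, 7 at step 5); 6 moves as required.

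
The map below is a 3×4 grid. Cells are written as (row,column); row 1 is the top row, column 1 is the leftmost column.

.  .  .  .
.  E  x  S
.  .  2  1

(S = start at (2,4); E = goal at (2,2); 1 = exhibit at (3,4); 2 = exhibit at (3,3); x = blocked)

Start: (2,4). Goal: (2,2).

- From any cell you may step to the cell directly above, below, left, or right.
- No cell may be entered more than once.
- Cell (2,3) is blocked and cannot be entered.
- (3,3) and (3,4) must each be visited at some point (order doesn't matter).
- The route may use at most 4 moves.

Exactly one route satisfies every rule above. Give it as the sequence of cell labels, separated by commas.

The budget equals the shortest possible length, so every move has to be on a shortest route through the required cells.
Route from (2,4): down to (3,4), 2× left (reaching (3,2)), up to (2,2) — 4 moves in all.
Check: all required cells visited; 4 ≤ 4 moves.

(2,4), (3,4), (3,3), (3,2), (2,2)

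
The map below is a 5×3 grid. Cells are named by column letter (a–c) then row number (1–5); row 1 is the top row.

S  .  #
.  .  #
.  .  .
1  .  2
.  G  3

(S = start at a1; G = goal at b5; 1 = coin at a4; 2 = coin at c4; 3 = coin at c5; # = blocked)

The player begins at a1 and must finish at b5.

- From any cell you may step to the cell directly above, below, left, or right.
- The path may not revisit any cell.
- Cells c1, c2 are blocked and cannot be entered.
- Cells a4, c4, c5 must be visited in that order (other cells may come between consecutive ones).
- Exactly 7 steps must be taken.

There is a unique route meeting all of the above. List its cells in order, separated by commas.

a1, a2, a3, a4, b4, c4, c5, b5

The waypoints must appear in the order a4, c4, c5, with no cell reused.
Route from a1: down 3 to a4, right 2 to c4, down 1 to c5, left 1 to b5 — 7 moves in all.
Check: order respected (1 at step 3, 2 at step 5, 3 at step 6); 7 moves as required.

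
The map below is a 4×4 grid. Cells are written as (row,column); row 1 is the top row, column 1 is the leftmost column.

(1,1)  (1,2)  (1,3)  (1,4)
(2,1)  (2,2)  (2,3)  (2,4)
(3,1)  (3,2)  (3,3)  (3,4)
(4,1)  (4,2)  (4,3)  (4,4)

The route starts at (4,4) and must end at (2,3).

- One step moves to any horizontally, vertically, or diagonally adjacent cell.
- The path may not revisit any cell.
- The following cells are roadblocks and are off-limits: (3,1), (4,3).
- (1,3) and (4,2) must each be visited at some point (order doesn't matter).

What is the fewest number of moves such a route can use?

6

Any route passes through (1,3) and (4,2) in some order between (4,4) and (2,3). Summing Chebyshev distances along each leg and taking the cheapest ordering ((4,4) → (4,2) → (1,3) → (2,3)) gives a lower bound of 2 + 3 + 1 = 6 moves.
A route of 6 moves achieves this: (4,4) → (3,3) → (4,2) → (3,2) → (2,2) → (1,3) → (2,3).
Since 6 matches the lower bound, it is optimal.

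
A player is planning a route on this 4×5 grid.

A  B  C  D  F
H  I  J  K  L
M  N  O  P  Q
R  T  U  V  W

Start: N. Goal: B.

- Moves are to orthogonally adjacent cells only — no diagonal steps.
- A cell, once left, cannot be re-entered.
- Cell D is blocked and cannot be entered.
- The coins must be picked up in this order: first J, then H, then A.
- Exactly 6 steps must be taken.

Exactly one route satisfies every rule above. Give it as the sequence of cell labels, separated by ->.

N -> O -> J -> I -> H -> A -> B

The waypoints must appear in the order J, H, A, with no cell reused.
Route from N: right 1 to O, up 1 to J, left 2 to H, up 1 to A, right 1 to B — 6 moves in all.
Check: order respected (J at step 2, H at step 4, A at step 5); 6 moves as required.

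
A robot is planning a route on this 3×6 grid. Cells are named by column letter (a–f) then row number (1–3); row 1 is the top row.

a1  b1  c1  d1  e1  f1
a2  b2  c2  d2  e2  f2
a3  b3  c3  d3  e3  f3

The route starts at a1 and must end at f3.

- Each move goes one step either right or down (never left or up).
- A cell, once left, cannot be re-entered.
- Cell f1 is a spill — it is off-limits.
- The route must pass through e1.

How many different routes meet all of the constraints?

A right/down-only route from a1 to f3 makes exactly 2 down-moves and 5 right-moves in some order.
With no other constraints that would be C(7,2) = 21 routes.
Split at e1 and multiply the segment counts (each segment already excludes blocked cells): a1→e1: 1; e1→f3: 2; product = 2.
That gives 2 routes.

2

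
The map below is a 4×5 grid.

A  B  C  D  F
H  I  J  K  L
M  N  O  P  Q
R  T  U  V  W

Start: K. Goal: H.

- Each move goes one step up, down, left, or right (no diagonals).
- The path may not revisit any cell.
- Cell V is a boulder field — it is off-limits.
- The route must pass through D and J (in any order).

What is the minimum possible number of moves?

5

Any route passes through D and J in some order between K and H. Summing Manhattan distances along each leg and taking the cheapest ordering (K → D → J → H) gives a lower bound of 1 + 2 + 2 = 5 moves.
A route of 5 moves achieves this: K → D → C → J → I → H.
Since 5 matches the lower bound, it is optimal.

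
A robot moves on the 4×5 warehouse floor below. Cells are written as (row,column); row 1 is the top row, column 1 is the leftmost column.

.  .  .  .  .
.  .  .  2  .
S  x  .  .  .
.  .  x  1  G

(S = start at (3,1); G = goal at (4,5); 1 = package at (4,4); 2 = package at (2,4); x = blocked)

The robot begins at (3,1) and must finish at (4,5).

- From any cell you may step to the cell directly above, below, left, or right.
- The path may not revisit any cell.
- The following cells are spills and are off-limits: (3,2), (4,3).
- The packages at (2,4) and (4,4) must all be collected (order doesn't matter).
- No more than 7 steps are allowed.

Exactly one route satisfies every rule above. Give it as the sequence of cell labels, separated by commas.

The budget equals the shortest possible length, so every move has to be on a shortest route through the required cells.
Route from (3,1): up to (2,1), 3× right (reaching (2,4)), 2× down (reaching (4,4)), right to (4,5) — 7 moves in all.
Check: all required cells visited; 7 ≤ 7 moves.

(3,1), (2,1), (2,2), (2,3), (2,4), (3,4), (4,4), (4,5)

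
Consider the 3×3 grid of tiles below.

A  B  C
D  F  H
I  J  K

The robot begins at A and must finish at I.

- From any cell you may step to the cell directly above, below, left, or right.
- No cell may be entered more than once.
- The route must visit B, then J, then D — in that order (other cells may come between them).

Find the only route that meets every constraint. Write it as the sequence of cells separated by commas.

A, B, C, H, K, J, F, D, I

The waypoints must appear in the order B, J, D, with no cell reused.
Route from A: right 2 to C, down 2 to K, left 1 to J, up 1 to F, left 1 to D, down 1 to I — 8 moves in all.
Check: order respected (B at step 1, J at step 5, D at step 7).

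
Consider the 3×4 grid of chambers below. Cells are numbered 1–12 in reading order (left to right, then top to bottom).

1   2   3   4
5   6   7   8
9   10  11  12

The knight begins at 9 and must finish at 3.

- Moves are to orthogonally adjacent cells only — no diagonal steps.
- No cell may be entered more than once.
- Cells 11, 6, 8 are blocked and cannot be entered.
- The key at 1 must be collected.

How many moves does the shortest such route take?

Any route passes through 1 somewhere between 9 and 3. Summing Manhattan distances along the two legs (9 → 1 → 3) gives a lower bound of 2 + 2 = 4 moves.
A route of 4 moves achieves this: 9 → 5 → 1 → 2 → 3.
Since 4 matches the lower bound, it is optimal.

4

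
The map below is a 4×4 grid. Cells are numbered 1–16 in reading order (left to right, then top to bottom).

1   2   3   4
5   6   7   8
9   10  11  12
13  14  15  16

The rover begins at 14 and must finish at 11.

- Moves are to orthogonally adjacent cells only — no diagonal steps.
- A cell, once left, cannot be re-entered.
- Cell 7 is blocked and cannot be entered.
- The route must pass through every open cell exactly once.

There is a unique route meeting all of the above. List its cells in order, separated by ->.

14 -> 13 -> 9 -> 10 -> 6 -> 5 -> 1 -> 2 -> 3 -> 4 -> 8 -> 12 -> 16 -> 15 -> 11

Need to visit all 15 open cells exactly once, starting at 14 and ending at 11.
Cell 1 has only two open neighbours (5 and 2), so the path must pass straight through it: one of those is the cell it's entered from and the other is where it exits.
Route from 14: left to 13, up to 9, right to 10, up to 6, left to 5, up to 1, 3× right (reaching 4), 3× down (reaching 16), left to 15, up to 11 — 14 moves in all.
Check: all 15 open cells covered.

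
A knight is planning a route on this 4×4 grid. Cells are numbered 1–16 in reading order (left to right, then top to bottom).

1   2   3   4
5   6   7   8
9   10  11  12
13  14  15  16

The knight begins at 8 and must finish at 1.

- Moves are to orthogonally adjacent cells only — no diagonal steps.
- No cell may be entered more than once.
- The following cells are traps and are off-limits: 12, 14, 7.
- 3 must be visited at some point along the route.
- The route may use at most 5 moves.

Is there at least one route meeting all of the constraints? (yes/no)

yes

One route that works: 8 → 4 → 3 → 2 → 1.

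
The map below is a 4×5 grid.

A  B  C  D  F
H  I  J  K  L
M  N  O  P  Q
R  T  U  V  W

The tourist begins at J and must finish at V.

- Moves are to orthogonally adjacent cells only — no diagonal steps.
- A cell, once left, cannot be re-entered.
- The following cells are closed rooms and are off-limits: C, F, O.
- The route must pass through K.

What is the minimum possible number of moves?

Any route passes through K somewhere between J and V. Summing Manhattan distances along the two legs (J → K → V) gives a lower bound of 1 + 2 = 3 moves.
A route of 3 moves achieves this: J → K → P → V.
Since 3 matches the lower bound, it is optimal.

3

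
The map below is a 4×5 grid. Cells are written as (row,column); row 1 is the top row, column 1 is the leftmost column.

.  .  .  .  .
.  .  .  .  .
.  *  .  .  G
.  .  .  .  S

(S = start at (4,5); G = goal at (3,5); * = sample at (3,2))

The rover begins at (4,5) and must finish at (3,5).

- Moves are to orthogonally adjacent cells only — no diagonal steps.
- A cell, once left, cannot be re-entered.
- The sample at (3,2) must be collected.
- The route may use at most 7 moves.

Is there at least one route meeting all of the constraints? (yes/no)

yes

One route that works: (4,5) → (4,4) → (4,3) → (4,2) → (3,2) → (3,3) → (3,4) → (3,5).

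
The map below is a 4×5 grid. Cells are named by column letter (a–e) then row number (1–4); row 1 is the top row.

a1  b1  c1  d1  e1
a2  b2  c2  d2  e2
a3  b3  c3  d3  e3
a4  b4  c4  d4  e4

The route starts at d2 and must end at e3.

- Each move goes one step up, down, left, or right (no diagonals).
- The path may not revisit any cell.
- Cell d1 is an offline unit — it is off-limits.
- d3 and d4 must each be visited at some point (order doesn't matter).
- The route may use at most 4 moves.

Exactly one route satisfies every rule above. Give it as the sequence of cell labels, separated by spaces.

d2 d3 d4 e4 e3

The 4-move cap with required stops at d3, d4 leaves no slack for detours.
Route from d2: 2× down (reaching d4), right to e4, up to e3 — 4 moves in all.
Check: all required cells visited; 4 ≤ 4 moves.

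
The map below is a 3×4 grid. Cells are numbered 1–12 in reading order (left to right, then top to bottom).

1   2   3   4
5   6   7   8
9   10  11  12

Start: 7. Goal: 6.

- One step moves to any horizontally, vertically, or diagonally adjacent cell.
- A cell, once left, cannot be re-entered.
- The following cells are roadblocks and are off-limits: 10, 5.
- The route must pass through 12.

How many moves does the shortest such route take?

Any route passes through 12 somewhere between 7 and 6. Summing Chebyshev distances along the two legs (7 → 12 → 6) gives a lower bound of 1 + 2 = 3 moves.
A route of 3 moves achieves this: 7 → 12 → 11 → 6.
Since 3 matches the lower bound, it is optimal.

3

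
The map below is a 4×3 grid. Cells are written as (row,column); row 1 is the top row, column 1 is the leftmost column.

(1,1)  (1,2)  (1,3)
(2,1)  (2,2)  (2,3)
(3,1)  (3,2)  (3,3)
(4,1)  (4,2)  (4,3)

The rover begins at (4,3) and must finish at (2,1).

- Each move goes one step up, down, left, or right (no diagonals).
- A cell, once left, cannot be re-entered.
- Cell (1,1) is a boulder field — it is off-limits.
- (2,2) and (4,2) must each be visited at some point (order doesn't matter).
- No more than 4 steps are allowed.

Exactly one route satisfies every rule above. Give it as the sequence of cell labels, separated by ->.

Any route must reach (2,2) and (4,2) and still end at (2,1) within 4 moves, so the order of the required stops is forced.
Route from (4,3): left 1 to (4,2), up 2 to (2,2), left 1 to (2,1) — 4 moves in all.
Check: all required cells visited; 4 ≤ 4 moves.

(4,3) -> (4,2) -> (3,2) -> (2,2) -> (2,1)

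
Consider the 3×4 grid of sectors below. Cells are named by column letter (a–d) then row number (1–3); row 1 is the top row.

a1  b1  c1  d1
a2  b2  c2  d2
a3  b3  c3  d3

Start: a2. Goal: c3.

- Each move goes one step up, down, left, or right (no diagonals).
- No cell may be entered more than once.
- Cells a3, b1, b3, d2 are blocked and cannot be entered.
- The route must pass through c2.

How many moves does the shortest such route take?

Any route passes through c2 somewhere between a2 and c3. Summing Manhattan distances along the two legs (a2 → c2 → c3) gives a lower bound of 2 + 1 = 3 moves.
A route of 3 moves achieves this: a2 → b2 → c2 → c3.
Since 3 matches the lower bound, it is optimal.

3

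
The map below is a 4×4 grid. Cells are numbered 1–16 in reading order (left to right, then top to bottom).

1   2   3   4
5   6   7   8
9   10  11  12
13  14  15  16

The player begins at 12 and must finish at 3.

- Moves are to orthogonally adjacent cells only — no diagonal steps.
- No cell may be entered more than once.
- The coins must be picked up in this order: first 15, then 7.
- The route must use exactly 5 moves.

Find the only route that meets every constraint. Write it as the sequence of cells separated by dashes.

The waypoints must appear in the order 15, 7, with no cell reused.
Route from 12: down 1 to 16, left 1 to 15, up 3 to 3 — 5 moves in all.
Check: order respected (15 at step 2, 7 at step 4); 5 moves as required.

12 - 16 - 15 - 11 - 7 - 3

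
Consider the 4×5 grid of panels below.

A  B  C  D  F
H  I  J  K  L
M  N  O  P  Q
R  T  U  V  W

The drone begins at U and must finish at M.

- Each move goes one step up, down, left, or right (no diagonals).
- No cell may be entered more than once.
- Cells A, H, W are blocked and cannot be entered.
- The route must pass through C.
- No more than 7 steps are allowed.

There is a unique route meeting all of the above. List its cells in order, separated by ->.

The 7-move cap with required stops at C leaves no slack for detours.
Route from U: up 3 to C, left 1 to B, down 2 to N, left 1 to M — 7 moves in all.
Check: all required cells visited; 7 ≤ 7 moves.

U -> O -> J -> C -> B -> I -> N -> M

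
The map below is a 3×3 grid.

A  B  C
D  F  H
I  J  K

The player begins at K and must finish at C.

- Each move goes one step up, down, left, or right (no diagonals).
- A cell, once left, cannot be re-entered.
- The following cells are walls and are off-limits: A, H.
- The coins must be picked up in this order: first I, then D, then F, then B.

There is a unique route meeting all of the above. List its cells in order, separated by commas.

K, J, I, D, F, B, C

The waypoints must appear in the order I, D, F, B, with no cell reused.
Route from K: left 2 to I, up 1 to D, right 1 to F, up 1 to B, right 1 to C — 6 moves in all.
Check: order respected (I at step 2, D at step 3, F at step 4, B at step 5).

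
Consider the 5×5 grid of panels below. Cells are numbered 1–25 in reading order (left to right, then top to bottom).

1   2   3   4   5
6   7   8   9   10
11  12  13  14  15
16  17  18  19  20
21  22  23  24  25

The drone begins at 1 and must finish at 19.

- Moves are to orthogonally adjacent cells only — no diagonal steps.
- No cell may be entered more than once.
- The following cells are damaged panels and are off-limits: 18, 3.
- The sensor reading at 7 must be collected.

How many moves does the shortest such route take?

Any route passes through 7 somewhere between 1 and 19. Summing Manhattan distances along the two legs (1 → 7 → 19) gives a lower bound of 2 + 4 = 6 moves.
A route of 6 moves achieves this: 1 → 6 → 7 → 12 → 13 → 14 → 19.
Since 6 matches the lower bound, it is optimal.

6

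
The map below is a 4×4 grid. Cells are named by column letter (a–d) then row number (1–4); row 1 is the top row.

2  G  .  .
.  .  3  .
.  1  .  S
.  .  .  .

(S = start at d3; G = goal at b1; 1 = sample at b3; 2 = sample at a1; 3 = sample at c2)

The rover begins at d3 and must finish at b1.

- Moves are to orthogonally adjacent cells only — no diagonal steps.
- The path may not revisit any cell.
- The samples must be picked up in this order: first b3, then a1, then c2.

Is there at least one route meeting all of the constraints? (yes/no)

Ignoring the required order, 24 revisit-free routes from d3 to b1 pass through all of b3, a1, and c2; the waypoint orders that occur are c2 → b3 → a1 (22); b3 → c2 → a1 (2) — never b3 → a1 → c2.

no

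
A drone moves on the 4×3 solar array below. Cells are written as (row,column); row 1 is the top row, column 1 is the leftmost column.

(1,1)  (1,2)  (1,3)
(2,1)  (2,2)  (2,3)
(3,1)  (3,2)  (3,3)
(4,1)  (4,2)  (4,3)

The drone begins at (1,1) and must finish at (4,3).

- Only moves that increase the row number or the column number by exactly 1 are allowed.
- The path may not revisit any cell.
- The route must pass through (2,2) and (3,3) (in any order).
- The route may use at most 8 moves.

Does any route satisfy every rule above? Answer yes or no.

yes

One route that works: (1,1) → (2,1) → (2,2) → (3,2) → (3,3) → (4,3).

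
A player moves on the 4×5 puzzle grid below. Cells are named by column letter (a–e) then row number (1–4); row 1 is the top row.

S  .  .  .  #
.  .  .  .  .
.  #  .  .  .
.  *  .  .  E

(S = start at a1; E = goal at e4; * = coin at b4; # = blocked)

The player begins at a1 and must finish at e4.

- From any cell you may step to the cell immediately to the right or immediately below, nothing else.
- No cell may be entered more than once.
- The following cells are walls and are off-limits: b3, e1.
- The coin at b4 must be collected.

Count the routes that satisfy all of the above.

1

A right/down-only route from a1 to e4 makes exactly 3 down-moves and 4 right-moves in some order.
With no other constraints that would be C(7,3) = 35 routes.
Split at b4 and multiply the segment counts (each segment already excludes blocked cells): a1→b4: 1; b4→e4: 1; product = 1.
That gives 1 route.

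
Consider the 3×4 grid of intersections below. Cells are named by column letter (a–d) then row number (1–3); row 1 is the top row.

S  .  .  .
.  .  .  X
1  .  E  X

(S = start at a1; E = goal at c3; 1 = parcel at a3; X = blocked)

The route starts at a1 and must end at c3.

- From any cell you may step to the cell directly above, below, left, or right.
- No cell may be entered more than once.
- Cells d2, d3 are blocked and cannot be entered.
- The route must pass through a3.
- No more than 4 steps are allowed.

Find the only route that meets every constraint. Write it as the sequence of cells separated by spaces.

Any route must reach a3 and still end at c3 within 4 moves, so the order of the required stops is forced.
Route from a1: 2× down (reaching a3), 2× right (reaching c3) — 4 moves in all.
Check: all required cells visited; 4 ≤ 4 moves.

a1 a2 a3 b3 c3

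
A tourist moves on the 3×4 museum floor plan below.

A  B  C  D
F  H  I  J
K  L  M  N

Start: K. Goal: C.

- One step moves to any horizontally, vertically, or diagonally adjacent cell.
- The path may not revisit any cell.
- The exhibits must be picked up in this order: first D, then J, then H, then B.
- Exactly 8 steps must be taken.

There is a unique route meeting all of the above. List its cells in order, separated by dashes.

K - L - I - D - J - M - H - B - C

The waypoints must appear in the order D, J, H, B, with no cell reused.
Route from K: right to L, 2× up-right (reaching D), down to J, down-left to M, up-left to H, up to B, right to C — 8 moves in all.
Check: order respected (D at step 3, J at step 4, H at step 6, B at step 7); 8 moves as required.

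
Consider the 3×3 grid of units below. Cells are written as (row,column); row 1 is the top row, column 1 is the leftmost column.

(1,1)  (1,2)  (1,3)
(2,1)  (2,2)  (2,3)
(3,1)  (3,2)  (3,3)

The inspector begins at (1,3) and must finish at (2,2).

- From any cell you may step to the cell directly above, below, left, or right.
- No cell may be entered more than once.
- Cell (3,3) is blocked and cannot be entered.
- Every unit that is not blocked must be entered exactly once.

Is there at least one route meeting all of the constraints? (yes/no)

Colour the cells like a checkerboard: each orthogonal step flips colour, so a Hamiltonian route alternates colours. Here there are 4 cells of one colour and 4 of the other, with start on the same colour as the goal — the counts and endpoints can't be arranged into an alternating sequence of length 8, so no Hamiltonian route exists.

no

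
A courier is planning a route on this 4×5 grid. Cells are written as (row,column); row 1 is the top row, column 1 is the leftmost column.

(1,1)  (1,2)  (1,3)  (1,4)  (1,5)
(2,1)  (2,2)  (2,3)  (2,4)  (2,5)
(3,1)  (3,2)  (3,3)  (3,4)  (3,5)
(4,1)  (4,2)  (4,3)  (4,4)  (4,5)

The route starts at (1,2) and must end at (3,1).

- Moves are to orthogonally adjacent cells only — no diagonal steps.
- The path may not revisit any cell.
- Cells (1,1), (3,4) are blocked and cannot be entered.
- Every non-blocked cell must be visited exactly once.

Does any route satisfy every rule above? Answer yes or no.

no

Exhausting the options from (1,2), every branch either dead-ends against blocked cells, would have to re-enter a cell already used, or reaches the goal with a constraint still unmet.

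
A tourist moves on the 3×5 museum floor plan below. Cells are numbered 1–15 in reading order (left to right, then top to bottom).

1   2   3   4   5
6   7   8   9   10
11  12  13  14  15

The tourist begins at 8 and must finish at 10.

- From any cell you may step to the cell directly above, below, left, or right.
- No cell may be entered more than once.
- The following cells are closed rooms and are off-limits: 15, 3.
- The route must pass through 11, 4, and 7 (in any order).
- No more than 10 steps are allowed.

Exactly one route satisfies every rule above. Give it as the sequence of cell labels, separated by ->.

8 -> 7 -> 6 -> 11 -> 12 -> 13 -> 14 -> 9 -> 4 -> 5 -> 10

The 10-move cap with required stops at 11, 4, 7 leaves no slack for detours.
Route from 8: left 2 to 6, down 1 to 11, right 3 to 14, up 2 to 4, right 1 to 5, down 1 to 10 — 10 moves in all.
Check: all required cells visited; 10 ≤ 10 moves.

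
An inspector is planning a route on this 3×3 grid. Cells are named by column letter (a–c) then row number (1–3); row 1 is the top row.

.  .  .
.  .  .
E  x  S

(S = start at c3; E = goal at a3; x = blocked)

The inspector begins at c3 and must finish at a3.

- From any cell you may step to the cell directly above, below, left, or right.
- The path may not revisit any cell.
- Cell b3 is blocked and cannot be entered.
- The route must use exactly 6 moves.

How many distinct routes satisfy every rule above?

3

Need simple routes of exactly 6 moves from c3 to a3 (Manhattan distance 2, so 2 moves are spent on a detour and 2 undoing it).
Enumerating: c3 c2 c1 b1 b2 a2 a3 | c3 c2 c1 b1 a1 a2 a3 | c3 c2 b2 b1 a1 a2 a3.
That gives 3 routes.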